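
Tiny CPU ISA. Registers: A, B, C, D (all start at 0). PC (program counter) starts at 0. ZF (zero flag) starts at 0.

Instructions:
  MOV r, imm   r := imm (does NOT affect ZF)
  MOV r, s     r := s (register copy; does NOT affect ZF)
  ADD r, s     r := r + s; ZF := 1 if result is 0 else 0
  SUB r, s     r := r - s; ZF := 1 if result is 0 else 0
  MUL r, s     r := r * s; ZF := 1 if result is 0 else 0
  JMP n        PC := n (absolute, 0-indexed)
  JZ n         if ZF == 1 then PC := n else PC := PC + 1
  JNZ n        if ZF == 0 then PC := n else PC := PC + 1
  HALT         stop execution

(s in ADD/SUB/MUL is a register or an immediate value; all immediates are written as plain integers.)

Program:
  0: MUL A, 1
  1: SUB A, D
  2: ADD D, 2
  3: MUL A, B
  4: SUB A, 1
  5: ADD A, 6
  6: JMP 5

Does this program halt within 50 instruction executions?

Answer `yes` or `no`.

Answer: no

Derivation:
Step 1: PC=0 exec 'MUL A, 1'. After: A=0 B=0 C=0 D=0 ZF=1 PC=1
Step 2: PC=1 exec 'SUB A, D'. After: A=0 B=0 C=0 D=0 ZF=1 PC=2
Step 3: PC=2 exec 'ADD D, 2'. After: A=0 B=0 C=0 D=2 ZF=0 PC=3
Step 4: PC=3 exec 'MUL A, B'. After: A=0 B=0 C=0 D=2 ZF=1 PC=4
Step 5: PC=4 exec 'SUB A, 1'. After: A=-1 B=0 C=0 D=2 ZF=0 PC=5
Step 6: PC=5 exec 'ADD A, 6'. After: A=5 B=0 C=0 D=2 ZF=0 PC=6
Step 7: PC=6 exec 'JMP 5'. After: A=5 B=0 C=0 D=2 ZF=0 PC=5
Step 8: PC=5 exec 'ADD A, 6'. After: A=11 B=0 C=0 D=2 ZF=0 PC=6
Step 9: PC=6 exec 'JMP 5'. After: A=11 B=0 C=0 D=2 ZF=0 PC=5
Step 10: PC=5 exec 'ADD A, 6'. After: A=17 B=0 C=0 D=2 ZF=0 PC=6
Step 11: PC=6 exec 'JMP 5'. After: A=17 B=0 C=0 D=2 ZF=0 PC=5
Step 12: PC=5 exec 'ADD A, 6'. After: A=23 B=0 C=0 D=2 ZF=0 PC=6
Step 13: PC=6 exec 'JMP 5'. After: A=23 B=0 C=0 D=2 ZF=0 PC=5
Step 14: PC=5 exec 'ADD A, 6'. After: A=29 B=0 C=0 D=2 ZF=0 PC=6
Step 15: PC=6 exec 'JMP 5'. After: A=29 B=0 C=0 D=2 ZF=0 PC=5
After 50 steps: not halted. PC revisits the same instructions with no path to HALT; will never halt.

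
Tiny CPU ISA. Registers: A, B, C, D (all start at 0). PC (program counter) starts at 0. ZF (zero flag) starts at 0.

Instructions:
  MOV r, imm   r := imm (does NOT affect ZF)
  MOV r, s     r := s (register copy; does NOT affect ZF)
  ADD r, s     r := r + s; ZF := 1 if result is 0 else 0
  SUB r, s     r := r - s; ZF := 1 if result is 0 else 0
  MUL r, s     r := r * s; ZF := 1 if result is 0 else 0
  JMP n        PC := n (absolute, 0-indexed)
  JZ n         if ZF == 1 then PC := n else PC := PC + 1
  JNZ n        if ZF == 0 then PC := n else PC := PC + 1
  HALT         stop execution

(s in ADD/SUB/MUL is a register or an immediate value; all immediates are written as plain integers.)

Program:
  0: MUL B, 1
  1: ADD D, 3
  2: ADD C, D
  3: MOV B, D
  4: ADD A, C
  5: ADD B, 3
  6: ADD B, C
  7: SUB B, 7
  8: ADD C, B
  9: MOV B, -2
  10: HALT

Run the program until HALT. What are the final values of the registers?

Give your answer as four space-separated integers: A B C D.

Answer: 3 -2 5 3

Derivation:
Step 1: PC=0 exec 'MUL B, 1'. After: A=0 B=0 C=0 D=0 ZF=1 PC=1
Step 2: PC=1 exec 'ADD D, 3'. After: A=0 B=0 C=0 D=3 ZF=0 PC=2
Step 3: PC=2 exec 'ADD C, D'. After: A=0 B=0 C=3 D=3 ZF=0 PC=3
Step 4: PC=3 exec 'MOV B, D'. After: A=0 B=3 C=3 D=3 ZF=0 PC=4
Step 5: PC=4 exec 'ADD A, C'. After: A=3 B=3 C=3 D=3 ZF=0 PC=5
Step 6: PC=5 exec 'ADD B, 3'. After: A=3 B=6 C=3 D=3 ZF=0 PC=6
Step 7: PC=6 exec 'ADD B, C'. After: A=3 B=9 C=3 D=3 ZF=0 PC=7
Step 8: PC=7 exec 'SUB B, 7'. After: A=3 B=2 C=3 D=3 ZF=0 PC=8
Step 9: PC=8 exec 'ADD C, B'. After: A=3 B=2 C=5 D=3 ZF=0 PC=9
Step 10: PC=9 exec 'MOV B, -2'. After: A=3 B=-2 C=5 D=3 ZF=0 PC=10
Step 11: PC=10 exec 'HALT'. After: A=3 B=-2 C=5 D=3 ZF=0 PC=10 HALTED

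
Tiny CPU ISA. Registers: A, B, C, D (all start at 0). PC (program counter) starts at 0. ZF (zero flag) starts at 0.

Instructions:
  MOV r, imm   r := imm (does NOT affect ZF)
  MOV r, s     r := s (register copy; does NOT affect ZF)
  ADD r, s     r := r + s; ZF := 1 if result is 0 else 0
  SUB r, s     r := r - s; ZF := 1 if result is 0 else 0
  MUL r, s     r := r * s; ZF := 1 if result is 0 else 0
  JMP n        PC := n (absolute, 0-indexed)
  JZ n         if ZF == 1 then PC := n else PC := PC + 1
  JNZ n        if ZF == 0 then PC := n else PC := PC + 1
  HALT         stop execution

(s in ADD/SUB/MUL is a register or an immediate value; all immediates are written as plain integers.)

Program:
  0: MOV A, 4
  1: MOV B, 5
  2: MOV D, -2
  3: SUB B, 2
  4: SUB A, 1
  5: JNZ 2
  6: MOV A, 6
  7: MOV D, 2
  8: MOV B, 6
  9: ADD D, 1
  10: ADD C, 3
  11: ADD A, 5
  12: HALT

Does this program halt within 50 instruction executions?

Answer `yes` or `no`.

Step 1: PC=0 exec 'MOV A, 4'. After: A=4 B=0 C=0 D=0 ZF=0 PC=1
Step 2: PC=1 exec 'MOV B, 5'. After: A=4 B=5 C=0 D=0 ZF=0 PC=2
Step 3: PC=2 exec 'MOV D, -2'. After: A=4 B=5 C=0 D=-2 ZF=0 PC=3
Step 4: PC=3 exec 'SUB B, 2'. After: A=4 B=3 C=0 D=-2 ZF=0 PC=4
Step 5: PC=4 exec 'SUB A, 1'. After: A=3 B=3 C=0 D=-2 ZF=0 PC=5
Step 6: PC=5 exec 'JNZ 2'. After: A=3 B=3 C=0 D=-2 ZF=0 PC=2
Step 7: PC=2 exec 'MOV D, -2'. After: A=3 B=3 C=0 D=-2 ZF=0 PC=3
Step 8: PC=3 exec 'SUB B, 2'. After: A=3 B=1 C=0 D=-2 ZF=0 PC=4
Step 9: PC=4 exec 'SUB A, 1'. After: A=2 B=1 C=0 D=-2 ZF=0 PC=5
Step 10: PC=5 exec 'JNZ 2'. After: A=2 B=1 C=0 D=-2 ZF=0 PC=2
Step 11: PC=2 exec 'MOV D, -2'. After: A=2 B=1 C=0 D=-2 ZF=0 PC=3
Step 12: PC=3 exec 'SUB B, 2'. After: A=2 B=-1 C=0 D=-2 ZF=0 PC=4
Step 13: PC=4 exec 'SUB A, 1'. After: A=1 B=-1 C=0 D=-2 ZF=0 PC=5
Step 14: PC=5 exec 'JNZ 2'. After: A=1 B=-1 C=0 D=-2 ZF=0 PC=2
Step 15: PC=2 exec 'MOV D, -2'. After: A=1 B=-1 C=0 D=-2 ZF=0 PC=3
Step 16: PC=3 exec 'SUB B, 2'. After: A=1 B=-3 C=0 D=-2 ZF=0 PC=4
Step 17: PC=4 exec 'SUB A, 1'. After: A=0 B=-3 C=0 D=-2 ZF=1 PC=5
Step 18: PC=5 exec 'JNZ 2'. After: A=0 B=-3 C=0 D=-2 ZF=1 PC=6
Step 19: PC=6 exec 'MOV A, 6'. After: A=6 B=-3 C=0 D=-2 ZF=1 PC=7
Step 20: PC=7 exec 'MOV D, 2'. After: A=6 B=-3 C=0 D=2 ZF=1 PC=8
Step 21: PC=8 exec 'MOV B, 6'. After: A=6 B=6 C=0 D=2 ZF=1 PC=9
Step 22: PC=9 exec 'ADD D, 1'. After: A=6 B=6 C=0 D=3 ZF=0 PC=10
Step 23: PC=10 exec 'ADD C, 3'. After: A=6 B=6 C=3 D=3 ZF=0 PC=11
Step 24: PC=11 exec 'ADD A, 5'. After: A=11 B=6 C=3 D=3 ZF=0 PC=12
Step 25: PC=12 exec 'HALT'. After: A=11 B=6 C=3 D=3 ZF=0 PC=12 HALTED

Answer: yes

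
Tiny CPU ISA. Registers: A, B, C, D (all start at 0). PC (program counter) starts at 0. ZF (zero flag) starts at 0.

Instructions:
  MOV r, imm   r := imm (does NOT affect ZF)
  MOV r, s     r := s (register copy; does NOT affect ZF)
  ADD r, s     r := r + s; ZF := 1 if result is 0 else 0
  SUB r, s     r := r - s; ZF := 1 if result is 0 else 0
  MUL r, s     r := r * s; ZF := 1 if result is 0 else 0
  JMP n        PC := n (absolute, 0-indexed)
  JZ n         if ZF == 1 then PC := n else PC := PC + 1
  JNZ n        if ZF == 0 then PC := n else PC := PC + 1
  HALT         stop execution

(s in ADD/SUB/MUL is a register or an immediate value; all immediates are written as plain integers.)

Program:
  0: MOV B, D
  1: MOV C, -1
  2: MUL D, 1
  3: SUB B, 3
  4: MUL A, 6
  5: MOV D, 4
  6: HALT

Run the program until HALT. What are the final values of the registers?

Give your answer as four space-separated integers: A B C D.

Step 1: PC=0 exec 'MOV B, D'. After: A=0 B=0 C=0 D=0 ZF=0 PC=1
Step 2: PC=1 exec 'MOV C, -1'. After: A=0 B=0 C=-1 D=0 ZF=0 PC=2
Step 3: PC=2 exec 'MUL D, 1'. After: A=0 B=0 C=-1 D=0 ZF=1 PC=3
Step 4: PC=3 exec 'SUB B, 3'. After: A=0 B=-3 C=-1 D=0 ZF=0 PC=4
Step 5: PC=4 exec 'MUL A, 6'. After: A=0 B=-3 C=-1 D=0 ZF=1 PC=5
Step 6: PC=5 exec 'MOV D, 4'. After: A=0 B=-3 C=-1 D=4 ZF=1 PC=6
Step 7: PC=6 exec 'HALT'. After: A=0 B=-3 C=-1 D=4 ZF=1 PC=6 HALTED

Answer: 0 -3 -1 4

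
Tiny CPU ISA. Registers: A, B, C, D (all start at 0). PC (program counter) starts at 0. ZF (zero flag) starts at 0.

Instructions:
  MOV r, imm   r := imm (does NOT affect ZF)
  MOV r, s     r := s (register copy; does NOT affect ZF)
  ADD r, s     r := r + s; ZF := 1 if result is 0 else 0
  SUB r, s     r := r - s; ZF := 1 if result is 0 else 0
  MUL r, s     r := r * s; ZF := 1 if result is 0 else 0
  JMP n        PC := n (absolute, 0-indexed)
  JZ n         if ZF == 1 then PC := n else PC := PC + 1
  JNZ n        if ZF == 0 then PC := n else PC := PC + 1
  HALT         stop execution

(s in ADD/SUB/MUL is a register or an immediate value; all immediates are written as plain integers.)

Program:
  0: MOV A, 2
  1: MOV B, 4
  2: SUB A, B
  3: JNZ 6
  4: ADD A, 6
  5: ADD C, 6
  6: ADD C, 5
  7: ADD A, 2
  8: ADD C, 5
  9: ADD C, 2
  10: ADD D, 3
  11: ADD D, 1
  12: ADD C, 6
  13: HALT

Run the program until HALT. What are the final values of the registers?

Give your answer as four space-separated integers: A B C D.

Step 1: PC=0 exec 'MOV A, 2'. After: A=2 B=0 C=0 D=0 ZF=0 PC=1
Step 2: PC=1 exec 'MOV B, 4'. After: A=2 B=4 C=0 D=0 ZF=0 PC=2
Step 3: PC=2 exec 'SUB A, B'. After: A=-2 B=4 C=0 D=0 ZF=0 PC=3
Step 4: PC=3 exec 'JNZ 6'. After: A=-2 B=4 C=0 D=0 ZF=0 PC=6
Step 5: PC=6 exec 'ADD C, 5'. After: A=-2 B=4 C=5 D=0 ZF=0 PC=7
Step 6: PC=7 exec 'ADD A, 2'. After: A=0 B=4 C=5 D=0 ZF=1 PC=8
Step 7: PC=8 exec 'ADD C, 5'. After: A=0 B=4 C=10 D=0 ZF=0 PC=9
Step 8: PC=9 exec 'ADD C, 2'. After: A=0 B=4 C=12 D=0 ZF=0 PC=10
Step 9: PC=10 exec 'ADD D, 3'. After: A=0 B=4 C=12 D=3 ZF=0 PC=11
Step 10: PC=11 exec 'ADD D, 1'. After: A=0 B=4 C=12 D=4 ZF=0 PC=12
Step 11: PC=12 exec 'ADD C, 6'. After: A=0 B=4 C=18 D=4 ZF=0 PC=13
Step 12: PC=13 exec 'HALT'. After: A=0 B=4 C=18 D=4 ZF=0 PC=13 HALTED

Answer: 0 4 18 4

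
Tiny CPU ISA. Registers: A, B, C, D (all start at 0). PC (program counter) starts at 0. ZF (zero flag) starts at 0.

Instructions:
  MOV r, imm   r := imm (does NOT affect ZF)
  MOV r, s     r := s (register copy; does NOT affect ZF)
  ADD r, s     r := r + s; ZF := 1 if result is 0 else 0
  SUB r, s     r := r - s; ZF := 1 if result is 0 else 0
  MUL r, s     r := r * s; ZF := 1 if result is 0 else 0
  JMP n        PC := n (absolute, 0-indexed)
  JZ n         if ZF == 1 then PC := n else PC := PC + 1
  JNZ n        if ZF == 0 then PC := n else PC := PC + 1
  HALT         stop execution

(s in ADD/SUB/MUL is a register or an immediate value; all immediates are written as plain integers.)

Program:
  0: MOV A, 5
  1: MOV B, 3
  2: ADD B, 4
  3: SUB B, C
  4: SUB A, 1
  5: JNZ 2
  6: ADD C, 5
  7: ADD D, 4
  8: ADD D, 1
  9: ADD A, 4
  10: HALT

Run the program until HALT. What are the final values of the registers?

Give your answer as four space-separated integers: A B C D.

Answer: 4 23 5 5

Derivation:
Step 1: PC=0 exec 'MOV A, 5'. After: A=5 B=0 C=0 D=0 ZF=0 PC=1
Step 2: PC=1 exec 'MOV B, 3'. After: A=5 B=3 C=0 D=0 ZF=0 PC=2
Step 3: PC=2 exec 'ADD B, 4'. After: A=5 B=7 C=0 D=0 ZF=0 PC=3
Step 4: PC=3 exec 'SUB B, C'. After: A=5 B=7 C=0 D=0 ZF=0 PC=4
Step 5: PC=4 exec 'SUB A, 1'. After: A=4 B=7 C=0 D=0 ZF=0 PC=5
Step 6: PC=5 exec 'JNZ 2'. After: A=4 B=7 C=0 D=0 ZF=0 PC=2
Step 7: PC=2 exec 'ADD B, 4'. After: A=4 B=11 C=0 D=0 ZF=0 PC=3
Step 8: PC=3 exec 'SUB B, C'. After: A=4 B=11 C=0 D=0 ZF=0 PC=4
Step 9: PC=4 exec 'SUB A, 1'. After: A=3 B=11 C=0 D=0 ZF=0 PC=5
Step 10: PC=5 exec 'JNZ 2'. After: A=3 B=11 C=0 D=0 ZF=0 PC=2
Step 11: PC=2 exec 'ADD B, 4'. After: A=3 B=15 C=0 D=0 ZF=0 PC=3
Step 12: PC=3 exec 'SUB B, C'. After: A=3 B=15 C=0 D=0 ZF=0 PC=4
Step 13: PC=4 exec 'SUB A, 1'. After: A=2 B=15 C=0 D=0 ZF=0 PC=5
Step 14: PC=5 exec 'JNZ 2'. After: A=2 B=15 C=0 D=0 ZF=0 PC=2
Step 15: PC=2 exec 'ADD B, 4'. After: A=2 B=19 C=0 D=0 ZF=0 PC=3
Step 16: PC=3 exec 'SUB B, C'. After: A=2 B=19 C=0 D=0 ZF=0 PC=4
Step 17: PC=4 exec 'SUB A, 1'. After: A=1 B=19 C=0 D=0 ZF=0 PC=5
Step 18: PC=5 exec 'JNZ 2'. After: A=1 B=19 C=0 D=0 ZF=0 PC=2
Step 19: PC=2 exec 'ADD B, 4'. After: A=1 B=23 C=0 D=0 ZF=0 PC=3
Step 20: PC=3 exec 'SUB B, C'. After: A=1 B=23 C=0 D=0 ZF=0 PC=4
Step 21: PC=4 exec 'SUB A, 1'. After: A=0 B=23 C=0 D=0 ZF=1 PC=5
Step 22: PC=5 exec 'JNZ 2'. After: A=0 B=23 C=0 D=0 ZF=1 PC=6
Step 23: PC=6 exec 'ADD C, 5'. After: A=0 B=23 C=5 D=0 ZF=0 PC=7
Step 24: PC=7 exec 'ADD D, 4'. After: A=0 B=23 C=5 D=4 ZF=0 PC=8
Step 25: PC=8 exec 'ADD D, 1'. After: A=0 B=23 C=5 D=5 ZF=0 PC=9
Step 26: PC=9 exec 'ADD A, 4'. After: A=4 B=23 C=5 D=5 ZF=0 PC=10
Step 27: PC=10 exec 'HALT'. After: A=4 B=23 C=5 D=5 ZF=0 PC=10 HALTED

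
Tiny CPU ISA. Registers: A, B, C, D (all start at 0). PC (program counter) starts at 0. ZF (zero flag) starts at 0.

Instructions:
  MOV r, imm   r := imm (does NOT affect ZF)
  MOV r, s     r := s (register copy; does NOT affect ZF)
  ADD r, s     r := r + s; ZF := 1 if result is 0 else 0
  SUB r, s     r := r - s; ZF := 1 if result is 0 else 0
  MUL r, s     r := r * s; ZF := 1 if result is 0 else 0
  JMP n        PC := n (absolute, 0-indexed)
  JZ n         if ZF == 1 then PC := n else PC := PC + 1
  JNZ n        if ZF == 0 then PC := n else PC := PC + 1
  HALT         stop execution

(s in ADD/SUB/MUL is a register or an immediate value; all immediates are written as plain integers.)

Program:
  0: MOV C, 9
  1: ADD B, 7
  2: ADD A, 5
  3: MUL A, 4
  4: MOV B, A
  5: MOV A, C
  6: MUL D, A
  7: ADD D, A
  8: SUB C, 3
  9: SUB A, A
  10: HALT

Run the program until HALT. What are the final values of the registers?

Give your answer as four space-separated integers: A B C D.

Step 1: PC=0 exec 'MOV C, 9'. After: A=0 B=0 C=9 D=0 ZF=0 PC=1
Step 2: PC=1 exec 'ADD B, 7'. After: A=0 B=7 C=9 D=0 ZF=0 PC=2
Step 3: PC=2 exec 'ADD A, 5'. After: A=5 B=7 C=9 D=0 ZF=0 PC=3
Step 4: PC=3 exec 'MUL A, 4'. After: A=20 B=7 C=9 D=0 ZF=0 PC=4
Step 5: PC=4 exec 'MOV B, A'. After: A=20 B=20 C=9 D=0 ZF=0 PC=5
Step 6: PC=5 exec 'MOV A, C'. After: A=9 B=20 C=9 D=0 ZF=0 PC=6
Step 7: PC=6 exec 'MUL D, A'. After: A=9 B=20 C=9 D=0 ZF=1 PC=7
Step 8: PC=7 exec 'ADD D, A'. After: A=9 B=20 C=9 D=9 ZF=0 PC=8
Step 9: PC=8 exec 'SUB C, 3'. After: A=9 B=20 C=6 D=9 ZF=0 PC=9
Step 10: PC=9 exec 'SUB A, A'. After: A=0 B=20 C=6 D=9 ZF=1 PC=10
Step 11: PC=10 exec 'HALT'. After: A=0 B=20 C=6 D=9 ZF=1 PC=10 HALTED

Answer: 0 20 6 9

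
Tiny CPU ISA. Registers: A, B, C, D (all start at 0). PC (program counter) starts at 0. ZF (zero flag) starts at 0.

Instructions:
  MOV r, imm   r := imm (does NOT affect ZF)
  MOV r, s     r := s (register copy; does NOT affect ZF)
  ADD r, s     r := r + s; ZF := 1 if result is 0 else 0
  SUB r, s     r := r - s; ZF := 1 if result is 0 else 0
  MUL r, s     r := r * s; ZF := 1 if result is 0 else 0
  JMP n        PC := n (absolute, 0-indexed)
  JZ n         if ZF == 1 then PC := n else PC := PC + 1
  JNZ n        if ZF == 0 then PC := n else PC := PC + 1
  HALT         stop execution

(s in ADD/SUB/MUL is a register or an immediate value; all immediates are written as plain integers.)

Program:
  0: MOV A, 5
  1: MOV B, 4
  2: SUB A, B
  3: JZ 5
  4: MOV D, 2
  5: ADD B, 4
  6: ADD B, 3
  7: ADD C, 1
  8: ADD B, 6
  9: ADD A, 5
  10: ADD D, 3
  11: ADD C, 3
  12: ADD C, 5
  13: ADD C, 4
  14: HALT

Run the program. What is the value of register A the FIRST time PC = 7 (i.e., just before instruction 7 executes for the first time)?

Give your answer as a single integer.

Step 1: PC=0 exec 'MOV A, 5'. After: A=5 B=0 C=0 D=0 ZF=0 PC=1
Step 2: PC=1 exec 'MOV B, 4'. After: A=5 B=4 C=0 D=0 ZF=0 PC=2
Step 3: PC=2 exec 'SUB A, B'. After: A=1 B=4 C=0 D=0 ZF=0 PC=3
Step 4: PC=3 exec 'JZ 5'. After: A=1 B=4 C=0 D=0 ZF=0 PC=4
Step 5: PC=4 exec 'MOV D, 2'. After: A=1 B=4 C=0 D=2 ZF=0 PC=5
Step 6: PC=5 exec 'ADD B, 4'. After: A=1 B=8 C=0 D=2 ZF=0 PC=6
Step 7: PC=6 exec 'ADD B, 3'. After: A=1 B=11 C=0 D=2 ZF=0 PC=7
First time PC=7: A=1

1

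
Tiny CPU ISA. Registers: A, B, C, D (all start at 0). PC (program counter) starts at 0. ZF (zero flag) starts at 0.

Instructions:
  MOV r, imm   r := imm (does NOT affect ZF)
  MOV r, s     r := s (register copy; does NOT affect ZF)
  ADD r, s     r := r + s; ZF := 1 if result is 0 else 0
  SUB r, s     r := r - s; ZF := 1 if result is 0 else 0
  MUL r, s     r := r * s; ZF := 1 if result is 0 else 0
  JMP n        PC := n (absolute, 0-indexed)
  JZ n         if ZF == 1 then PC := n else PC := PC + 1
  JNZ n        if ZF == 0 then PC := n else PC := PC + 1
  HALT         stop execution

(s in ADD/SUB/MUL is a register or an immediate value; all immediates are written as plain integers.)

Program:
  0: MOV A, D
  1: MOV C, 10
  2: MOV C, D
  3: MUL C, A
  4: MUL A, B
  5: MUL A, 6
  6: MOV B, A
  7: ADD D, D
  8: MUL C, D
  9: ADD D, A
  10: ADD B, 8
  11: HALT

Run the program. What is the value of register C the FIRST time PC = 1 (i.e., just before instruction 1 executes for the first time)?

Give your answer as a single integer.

Step 1: PC=0 exec 'MOV A, D'. After: A=0 B=0 C=0 D=0 ZF=0 PC=1
First time PC=1: C=0

0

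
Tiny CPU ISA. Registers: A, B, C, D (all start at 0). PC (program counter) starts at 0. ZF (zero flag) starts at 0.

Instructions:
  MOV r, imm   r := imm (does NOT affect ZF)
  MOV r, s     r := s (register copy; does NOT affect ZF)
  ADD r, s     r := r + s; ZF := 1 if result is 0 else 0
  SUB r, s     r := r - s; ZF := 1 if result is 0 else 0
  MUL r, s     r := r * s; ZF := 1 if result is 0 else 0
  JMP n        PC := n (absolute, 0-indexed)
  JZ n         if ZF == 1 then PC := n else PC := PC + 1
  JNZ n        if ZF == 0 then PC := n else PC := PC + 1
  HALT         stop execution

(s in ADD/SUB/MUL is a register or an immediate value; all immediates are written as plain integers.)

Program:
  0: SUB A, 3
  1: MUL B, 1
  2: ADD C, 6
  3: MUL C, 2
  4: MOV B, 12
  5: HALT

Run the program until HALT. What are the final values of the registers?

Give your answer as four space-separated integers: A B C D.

Step 1: PC=0 exec 'SUB A, 3'. After: A=-3 B=0 C=0 D=0 ZF=0 PC=1
Step 2: PC=1 exec 'MUL B, 1'. After: A=-3 B=0 C=0 D=0 ZF=1 PC=2
Step 3: PC=2 exec 'ADD C, 6'. After: A=-3 B=0 C=6 D=0 ZF=0 PC=3
Step 4: PC=3 exec 'MUL C, 2'. After: A=-3 B=0 C=12 D=0 ZF=0 PC=4
Step 5: PC=4 exec 'MOV B, 12'. After: A=-3 B=12 C=12 D=0 ZF=0 PC=5
Step 6: PC=5 exec 'HALT'. After: A=-3 B=12 C=12 D=0 ZF=0 PC=5 HALTED

Answer: -3 12 12 0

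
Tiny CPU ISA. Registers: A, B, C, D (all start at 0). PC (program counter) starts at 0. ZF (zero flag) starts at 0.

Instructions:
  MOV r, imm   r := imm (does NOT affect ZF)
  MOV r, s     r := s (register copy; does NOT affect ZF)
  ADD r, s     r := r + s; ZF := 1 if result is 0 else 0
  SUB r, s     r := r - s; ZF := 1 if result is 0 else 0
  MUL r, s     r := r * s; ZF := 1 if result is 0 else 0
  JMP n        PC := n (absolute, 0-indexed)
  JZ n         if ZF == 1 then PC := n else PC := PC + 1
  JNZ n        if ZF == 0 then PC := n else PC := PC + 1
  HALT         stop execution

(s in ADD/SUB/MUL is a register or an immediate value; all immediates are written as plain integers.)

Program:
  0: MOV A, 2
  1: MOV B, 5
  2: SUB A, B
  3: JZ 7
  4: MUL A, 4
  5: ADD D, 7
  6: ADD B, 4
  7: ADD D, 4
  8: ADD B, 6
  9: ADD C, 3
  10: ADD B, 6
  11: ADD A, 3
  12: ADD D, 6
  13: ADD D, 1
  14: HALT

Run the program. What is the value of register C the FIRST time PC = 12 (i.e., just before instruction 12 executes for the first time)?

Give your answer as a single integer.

Step 1: PC=0 exec 'MOV A, 2'. After: A=2 B=0 C=0 D=0 ZF=0 PC=1
Step 2: PC=1 exec 'MOV B, 5'. After: A=2 B=5 C=0 D=0 ZF=0 PC=2
Step 3: PC=2 exec 'SUB A, B'. After: A=-3 B=5 C=0 D=0 ZF=0 PC=3
Step 4: PC=3 exec 'JZ 7'. After: A=-3 B=5 C=0 D=0 ZF=0 PC=4
Step 5: PC=4 exec 'MUL A, 4'. After: A=-12 B=5 C=0 D=0 ZF=0 PC=5
Step 6: PC=5 exec 'ADD D, 7'. After: A=-12 B=5 C=0 D=7 ZF=0 PC=6
Step 7: PC=6 exec 'ADD B, 4'. After: A=-12 B=9 C=0 D=7 ZF=0 PC=7
Step 8: PC=7 exec 'ADD D, 4'. After: A=-12 B=9 C=0 D=11 ZF=0 PC=8
Step 9: PC=8 exec 'ADD B, 6'. After: A=-12 B=15 C=0 D=11 ZF=0 PC=9
Step 10: PC=9 exec 'ADD C, 3'. After: A=-12 B=15 C=3 D=11 ZF=0 PC=10
Step 11: PC=10 exec 'ADD B, 6'. After: A=-12 B=21 C=3 D=11 ZF=0 PC=11
Step 12: PC=11 exec 'ADD A, 3'. After: A=-9 B=21 C=3 D=11 ZF=0 PC=12
First time PC=12: C=3

3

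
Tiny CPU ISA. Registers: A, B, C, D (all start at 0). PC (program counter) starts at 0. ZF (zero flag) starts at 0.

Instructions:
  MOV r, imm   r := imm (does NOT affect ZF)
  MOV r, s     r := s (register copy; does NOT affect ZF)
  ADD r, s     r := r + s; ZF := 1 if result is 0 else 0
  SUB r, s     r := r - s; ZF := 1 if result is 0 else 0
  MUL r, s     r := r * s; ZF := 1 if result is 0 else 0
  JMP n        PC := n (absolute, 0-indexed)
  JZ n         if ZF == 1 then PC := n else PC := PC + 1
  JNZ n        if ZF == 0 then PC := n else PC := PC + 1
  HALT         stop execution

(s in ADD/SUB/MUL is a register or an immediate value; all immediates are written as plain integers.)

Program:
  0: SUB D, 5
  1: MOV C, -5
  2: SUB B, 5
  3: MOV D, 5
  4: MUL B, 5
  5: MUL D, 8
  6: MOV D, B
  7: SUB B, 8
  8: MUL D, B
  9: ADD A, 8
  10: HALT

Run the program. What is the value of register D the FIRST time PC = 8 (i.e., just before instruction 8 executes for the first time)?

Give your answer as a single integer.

Step 1: PC=0 exec 'SUB D, 5'. After: A=0 B=0 C=0 D=-5 ZF=0 PC=1
Step 2: PC=1 exec 'MOV C, -5'. After: A=0 B=0 C=-5 D=-5 ZF=0 PC=2
Step 3: PC=2 exec 'SUB B, 5'. After: A=0 B=-5 C=-5 D=-5 ZF=0 PC=3
Step 4: PC=3 exec 'MOV D, 5'. After: A=0 B=-5 C=-5 D=5 ZF=0 PC=4
Step 5: PC=4 exec 'MUL B, 5'. After: A=0 B=-25 C=-5 D=5 ZF=0 PC=5
Step 6: PC=5 exec 'MUL D, 8'. After: A=0 B=-25 C=-5 D=40 ZF=0 PC=6
Step 7: PC=6 exec 'MOV D, B'. After: A=0 B=-25 C=-5 D=-25 ZF=0 PC=7
Step 8: PC=7 exec 'SUB B, 8'. After: A=0 B=-33 C=-5 D=-25 ZF=0 PC=8
First time PC=8: D=-25

-25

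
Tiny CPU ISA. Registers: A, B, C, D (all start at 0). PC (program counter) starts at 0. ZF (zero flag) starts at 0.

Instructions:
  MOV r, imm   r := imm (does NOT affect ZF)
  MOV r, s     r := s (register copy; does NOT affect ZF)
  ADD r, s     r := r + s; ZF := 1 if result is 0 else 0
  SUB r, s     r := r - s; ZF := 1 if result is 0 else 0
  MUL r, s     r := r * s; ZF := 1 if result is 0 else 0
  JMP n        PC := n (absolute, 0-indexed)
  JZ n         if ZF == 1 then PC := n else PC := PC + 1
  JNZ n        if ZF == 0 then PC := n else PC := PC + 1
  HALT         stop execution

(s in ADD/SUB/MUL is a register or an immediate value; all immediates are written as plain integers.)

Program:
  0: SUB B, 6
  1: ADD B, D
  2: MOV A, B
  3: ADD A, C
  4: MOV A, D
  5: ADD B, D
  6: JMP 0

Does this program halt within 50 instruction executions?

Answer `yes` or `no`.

Answer: no

Derivation:
Step 1: PC=0 exec 'SUB B, 6'. After: A=0 B=-6 C=0 D=0 ZF=0 PC=1
Step 2: PC=1 exec 'ADD B, D'. After: A=0 B=-6 C=0 D=0 ZF=0 PC=2
Step 3: PC=2 exec 'MOV A, B'. After: A=-6 B=-6 C=0 D=0 ZF=0 PC=3
Step 4: PC=3 exec 'ADD A, C'. After: A=-6 B=-6 C=0 D=0 ZF=0 PC=4
Step 5: PC=4 exec 'MOV A, D'. After: A=0 B=-6 C=0 D=0 ZF=0 PC=5
Step 6: PC=5 exec 'ADD B, D'. After: A=0 B=-6 C=0 D=0 ZF=0 PC=6
Step 7: PC=6 exec 'JMP 0'. After: A=0 B=-6 C=0 D=0 ZF=0 PC=0
Step 8: PC=0 exec 'SUB B, 6'. After: A=0 B=-12 C=0 D=0 ZF=0 PC=1
Step 9: PC=1 exec 'ADD B, D'. After: A=0 B=-12 C=0 D=0 ZF=0 PC=2
Step 10: PC=2 exec 'MOV A, B'. After: A=-12 B=-12 C=0 D=0 ZF=0 PC=3
Step 11: PC=3 exec 'ADD A, C'. After: A=-12 B=-12 C=0 D=0 ZF=0 PC=4
Step 12: PC=4 exec 'MOV A, D'. After: A=0 B=-12 C=0 D=0 ZF=0 PC=5
Step 13: PC=5 exec 'ADD B, D'. After: A=0 B=-12 C=0 D=0 ZF=0 PC=6
Step 14: PC=6 exec 'JMP 0'. After: A=0 B=-12 C=0 D=0 ZF=0 PC=0
Step 15: PC=0 exec 'SUB B, 6'. After: A=0 B=-18 C=0 D=0 ZF=0 PC=1
After 50 steps: not halted. PC revisits the same instructions with no path to HALT; will never halt.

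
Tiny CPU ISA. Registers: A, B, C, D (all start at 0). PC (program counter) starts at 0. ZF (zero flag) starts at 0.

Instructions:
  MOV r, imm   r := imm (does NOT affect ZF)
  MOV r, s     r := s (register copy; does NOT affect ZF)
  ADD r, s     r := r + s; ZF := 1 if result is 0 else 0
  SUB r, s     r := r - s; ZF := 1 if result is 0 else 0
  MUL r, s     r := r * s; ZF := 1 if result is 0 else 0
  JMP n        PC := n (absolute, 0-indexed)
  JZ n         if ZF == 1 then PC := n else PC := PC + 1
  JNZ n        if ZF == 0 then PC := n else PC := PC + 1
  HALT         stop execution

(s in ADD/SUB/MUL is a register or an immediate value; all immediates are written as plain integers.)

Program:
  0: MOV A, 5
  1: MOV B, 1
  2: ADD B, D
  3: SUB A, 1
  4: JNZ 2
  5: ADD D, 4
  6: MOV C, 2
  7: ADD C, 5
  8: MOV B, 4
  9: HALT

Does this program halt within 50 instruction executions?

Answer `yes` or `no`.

Answer: yes

Derivation:
Step 1: PC=0 exec 'MOV A, 5'. After: A=5 B=0 C=0 D=0 ZF=0 PC=1
Step 2: PC=1 exec 'MOV B, 1'. After: A=5 B=1 C=0 D=0 ZF=0 PC=2
Step 3: PC=2 exec 'ADD B, D'. After: A=5 B=1 C=0 D=0 ZF=0 PC=3
Step 4: PC=3 exec 'SUB A, 1'. After: A=4 B=1 C=0 D=0 ZF=0 PC=4
Step 5: PC=4 exec 'JNZ 2'. After: A=4 B=1 C=0 D=0 ZF=0 PC=2
Step 6: PC=2 exec 'ADD B, D'. After: A=4 B=1 C=0 D=0 ZF=0 PC=3
Step 7: PC=3 exec 'SUB A, 1'. After: A=3 B=1 C=0 D=0 ZF=0 PC=4
Step 8: PC=4 exec 'JNZ 2'. After: A=3 B=1 C=0 D=0 ZF=0 PC=2
Step 9: PC=2 exec 'ADD B, D'. After: A=3 B=1 C=0 D=0 ZF=0 PC=3
Step 10: PC=3 exec 'SUB A, 1'. After: A=2 B=1 C=0 D=0 ZF=0 PC=4
Step 11: PC=4 exec 'JNZ 2'. After: A=2 B=1 C=0 D=0 ZF=0 PC=2
Step 12: PC=2 exec 'ADD B, D'. After: A=2 B=1 C=0 D=0 ZF=0 PC=3
Step 13: PC=3 exec 'SUB A, 1'. After: A=1 B=1 C=0 D=0 ZF=0 PC=4
Step 14: PC=4 exec 'JNZ 2'. After: A=1 B=1 C=0 D=0 ZF=0 PC=2
Step 15: PC=2 exec 'ADD B, D'. After: A=1 B=1 C=0 D=0 ZF=0 PC=3
Step 16: PC=3 exec 'SUB A, 1'. After: A=0 B=1 C=0 D=0 ZF=1 PC=4
Step 17: PC=4 exec 'JNZ 2'. After: A=0 B=1 C=0 D=0 ZF=1 PC=5
Step 18: PC=5 exec 'ADD D, 4'. After: A=0 B=1 C=0 D=4 ZF=0 PC=6
Step 19: PC=6 exec 'MOV C, 2'. After: A=0 B=1 C=2 D=4 ZF=0 PC=7
Step 20: PC=7 exec 'ADD C, 5'. After: A=0 B=1 C=7 D=4 ZF=0 PC=8
Step 21: PC=8 exec 'MOV B, 4'. After: A=0 B=4 C=7 D=4 ZF=0 PC=9
Step 22: PC=9 exec 'HALT'. After: A=0 B=4 C=7 D=4 ZF=0 PC=9 HALTED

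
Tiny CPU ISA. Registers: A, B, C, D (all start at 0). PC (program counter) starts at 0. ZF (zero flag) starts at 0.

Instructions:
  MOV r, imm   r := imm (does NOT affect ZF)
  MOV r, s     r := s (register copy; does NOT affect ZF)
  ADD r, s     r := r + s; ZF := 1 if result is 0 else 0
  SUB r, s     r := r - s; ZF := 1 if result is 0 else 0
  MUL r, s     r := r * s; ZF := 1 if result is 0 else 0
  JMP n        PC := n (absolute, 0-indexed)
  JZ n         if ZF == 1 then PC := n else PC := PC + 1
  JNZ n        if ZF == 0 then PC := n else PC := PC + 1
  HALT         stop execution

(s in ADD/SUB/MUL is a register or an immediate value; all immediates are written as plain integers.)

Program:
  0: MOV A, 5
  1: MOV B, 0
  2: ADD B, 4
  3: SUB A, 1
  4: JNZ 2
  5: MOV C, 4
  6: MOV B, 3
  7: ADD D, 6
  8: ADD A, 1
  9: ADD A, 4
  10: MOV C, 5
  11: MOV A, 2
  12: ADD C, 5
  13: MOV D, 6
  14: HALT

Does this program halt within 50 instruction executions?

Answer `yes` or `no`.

Answer: yes

Derivation:
Step 1: PC=0 exec 'MOV A, 5'. After: A=5 B=0 C=0 D=0 ZF=0 PC=1
Step 2: PC=1 exec 'MOV B, 0'. After: A=5 B=0 C=0 D=0 ZF=0 PC=2
Step 3: PC=2 exec 'ADD B, 4'. After: A=5 B=4 C=0 D=0 ZF=0 PC=3
Step 4: PC=3 exec 'SUB A, 1'. After: A=4 B=4 C=0 D=0 ZF=0 PC=4
Step 5: PC=4 exec 'JNZ 2'. After: A=4 B=4 C=0 D=0 ZF=0 PC=2
Step 6: PC=2 exec 'ADD B, 4'. After: A=4 B=8 C=0 D=0 ZF=0 PC=3
Step 7: PC=3 exec 'SUB A, 1'. After: A=3 B=8 C=0 D=0 ZF=0 PC=4
Step 8: PC=4 exec 'JNZ 2'. After: A=3 B=8 C=0 D=0 ZF=0 PC=2
Step 9: PC=2 exec 'ADD B, 4'. After: A=3 B=12 C=0 D=0 ZF=0 PC=3
Step 10: PC=3 exec 'SUB A, 1'. After: A=2 B=12 C=0 D=0 ZF=0 PC=4
Step 11: PC=4 exec 'JNZ 2'. After: A=2 B=12 C=0 D=0 ZF=0 PC=2
Step 12: PC=2 exec 'ADD B, 4'. After: A=2 B=16 C=0 D=0 ZF=0 PC=3
Step 13: PC=3 exec 'SUB A, 1'. After: A=1 B=16 C=0 D=0 ZF=0 PC=4
Step 14: PC=4 exec 'JNZ 2'. After: A=1 B=16 C=0 D=0 ZF=0 PC=2
Step 15: PC=2 exec 'ADD B, 4'. After: A=1 B=20 C=0 D=0 ZF=0 PC=3
Step 16: PC=3 exec 'SUB A, 1'. After: A=0 B=20 C=0 D=0 ZF=1 PC=4
Step 17: PC=4 exec 'JNZ 2'. After: A=0 B=20 C=0 D=0 ZF=1 PC=5
Step 18: PC=5 exec 'MOV C, 4'. After: A=0 B=20 C=4 D=0 ZF=1 PC=6
Step 19: PC=6 exec 'MOV B, 3'. After: A=0 B=3 C=4 D=0 ZF=1 PC=7
Step 20: PC=7 exec 'ADD D, 6'. After: A=0 B=3 C=4 D=6 ZF=0 PC=8
Step 21: PC=8 exec 'ADD A, 1'. After: A=1 B=3 C=4 D=6 ZF=0 PC=9
Step 22: PC=9 exec 'ADD A, 4'. After: A=5 B=3 C=4 D=6 ZF=0 PC=10
Step 23: PC=10 exec 'MOV C, 5'. After: A=5 B=3 C=5 D=6 ZF=0 PC=11
Step 24: PC=11 exec 'MOV A, 2'. After: A=2 B=3 C=5 D=6 ZF=0 PC=12
Step 25: PC=12 exec 'ADD C, 5'. After: A=2 B=3 C=10 D=6 ZF=0 PC=13
Step 26: PC=13 exec 'MOV D, 6'. After: A=2 B=3 C=10 D=6 ZF=0 PC=14
Step 27: PC=14 exec 'HALT'. After: A=2 B=3 C=10 D=6 ZF=0 PC=14 HALTED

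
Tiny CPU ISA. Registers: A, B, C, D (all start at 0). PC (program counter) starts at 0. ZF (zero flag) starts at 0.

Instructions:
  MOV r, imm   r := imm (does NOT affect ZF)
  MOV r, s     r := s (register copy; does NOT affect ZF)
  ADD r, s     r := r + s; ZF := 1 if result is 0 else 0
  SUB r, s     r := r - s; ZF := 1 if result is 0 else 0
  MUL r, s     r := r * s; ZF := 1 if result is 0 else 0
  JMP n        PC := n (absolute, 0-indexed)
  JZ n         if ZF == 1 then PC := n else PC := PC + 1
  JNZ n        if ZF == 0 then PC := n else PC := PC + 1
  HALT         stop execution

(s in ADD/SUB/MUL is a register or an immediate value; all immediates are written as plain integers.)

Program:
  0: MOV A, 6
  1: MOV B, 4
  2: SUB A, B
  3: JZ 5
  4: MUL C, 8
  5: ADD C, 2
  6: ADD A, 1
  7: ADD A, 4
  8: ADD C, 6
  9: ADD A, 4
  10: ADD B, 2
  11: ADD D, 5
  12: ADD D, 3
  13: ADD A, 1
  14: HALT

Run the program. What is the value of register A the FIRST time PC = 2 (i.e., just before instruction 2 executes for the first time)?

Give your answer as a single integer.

Step 1: PC=0 exec 'MOV A, 6'. After: A=6 B=0 C=0 D=0 ZF=0 PC=1
Step 2: PC=1 exec 'MOV B, 4'. After: A=6 B=4 C=0 D=0 ZF=0 PC=2
First time PC=2: A=6

6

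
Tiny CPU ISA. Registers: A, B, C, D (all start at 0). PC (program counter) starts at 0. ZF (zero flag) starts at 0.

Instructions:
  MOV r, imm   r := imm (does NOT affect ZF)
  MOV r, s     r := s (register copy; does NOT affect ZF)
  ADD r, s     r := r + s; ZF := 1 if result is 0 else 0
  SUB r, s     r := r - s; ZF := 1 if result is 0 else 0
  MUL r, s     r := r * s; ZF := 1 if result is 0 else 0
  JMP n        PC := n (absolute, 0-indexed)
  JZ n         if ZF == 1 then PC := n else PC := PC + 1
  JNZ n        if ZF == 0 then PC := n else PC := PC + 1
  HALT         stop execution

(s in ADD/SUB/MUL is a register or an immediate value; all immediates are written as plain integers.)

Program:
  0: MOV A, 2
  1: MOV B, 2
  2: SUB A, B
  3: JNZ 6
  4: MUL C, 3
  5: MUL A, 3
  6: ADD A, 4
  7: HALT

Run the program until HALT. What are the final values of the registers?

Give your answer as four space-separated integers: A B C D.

Step 1: PC=0 exec 'MOV A, 2'. After: A=2 B=0 C=0 D=0 ZF=0 PC=1
Step 2: PC=1 exec 'MOV B, 2'. After: A=2 B=2 C=0 D=0 ZF=0 PC=2
Step 3: PC=2 exec 'SUB A, B'. After: A=0 B=2 C=0 D=0 ZF=1 PC=3
Step 4: PC=3 exec 'JNZ 6'. After: A=0 B=2 C=0 D=0 ZF=1 PC=4
Step 5: PC=4 exec 'MUL C, 3'. After: A=0 B=2 C=0 D=0 ZF=1 PC=5
Step 6: PC=5 exec 'MUL A, 3'. After: A=0 B=2 C=0 D=0 ZF=1 PC=6
Step 7: PC=6 exec 'ADD A, 4'. After: A=4 B=2 C=0 D=0 ZF=0 PC=7
Step 8: PC=7 exec 'HALT'. After: A=4 B=2 C=0 D=0 ZF=0 PC=7 HALTED

Answer: 4 2 0 0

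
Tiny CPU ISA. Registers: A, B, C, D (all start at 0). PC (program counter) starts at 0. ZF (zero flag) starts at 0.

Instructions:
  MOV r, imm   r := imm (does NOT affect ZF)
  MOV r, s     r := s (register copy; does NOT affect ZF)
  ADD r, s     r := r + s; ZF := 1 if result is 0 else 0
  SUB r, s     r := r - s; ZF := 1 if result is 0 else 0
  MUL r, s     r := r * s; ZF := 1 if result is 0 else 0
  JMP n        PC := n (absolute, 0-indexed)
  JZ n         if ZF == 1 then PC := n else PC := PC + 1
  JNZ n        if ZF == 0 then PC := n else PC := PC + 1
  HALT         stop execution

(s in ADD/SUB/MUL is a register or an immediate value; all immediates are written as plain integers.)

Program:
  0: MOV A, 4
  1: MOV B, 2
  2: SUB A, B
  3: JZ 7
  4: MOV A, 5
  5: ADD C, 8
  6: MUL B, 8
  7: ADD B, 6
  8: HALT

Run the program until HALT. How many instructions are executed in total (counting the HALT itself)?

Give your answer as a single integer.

Answer: 9

Derivation:
Step 1: PC=0 exec 'MOV A, 4'. After: A=4 B=0 C=0 D=0 ZF=0 PC=1
Step 2: PC=1 exec 'MOV B, 2'. After: A=4 B=2 C=0 D=0 ZF=0 PC=2
Step 3: PC=2 exec 'SUB A, B'. After: A=2 B=2 C=0 D=0 ZF=0 PC=3
Step 4: PC=3 exec 'JZ 7'. After: A=2 B=2 C=0 D=0 ZF=0 PC=4
Step 5: PC=4 exec 'MOV A, 5'. After: A=5 B=2 C=0 D=0 ZF=0 PC=5
Step 6: PC=5 exec 'ADD C, 8'. After: A=5 B=2 C=8 D=0 ZF=0 PC=6
Step 7: PC=6 exec 'MUL B, 8'. After: A=5 B=16 C=8 D=0 ZF=0 PC=7
Step 8: PC=7 exec 'ADD B, 6'. After: A=5 B=22 C=8 D=0 ZF=0 PC=8
Step 9: PC=8 exec 'HALT'. After: A=5 B=22 C=8 D=0 ZF=0 PC=8 HALTED
Total instructions executed: 9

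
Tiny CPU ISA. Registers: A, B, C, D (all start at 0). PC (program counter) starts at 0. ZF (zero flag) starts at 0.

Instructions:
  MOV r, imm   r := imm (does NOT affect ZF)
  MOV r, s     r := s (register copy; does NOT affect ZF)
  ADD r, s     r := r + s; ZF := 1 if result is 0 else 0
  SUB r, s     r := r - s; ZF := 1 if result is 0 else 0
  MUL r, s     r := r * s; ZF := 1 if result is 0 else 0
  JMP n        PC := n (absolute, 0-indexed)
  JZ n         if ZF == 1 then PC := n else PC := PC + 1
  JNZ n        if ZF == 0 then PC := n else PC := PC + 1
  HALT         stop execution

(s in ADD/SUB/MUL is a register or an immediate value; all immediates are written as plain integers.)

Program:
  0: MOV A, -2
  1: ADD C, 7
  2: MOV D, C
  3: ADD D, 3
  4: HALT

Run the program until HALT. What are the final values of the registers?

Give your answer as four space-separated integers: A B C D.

Answer: -2 0 7 10

Derivation:
Step 1: PC=0 exec 'MOV A, -2'. After: A=-2 B=0 C=0 D=0 ZF=0 PC=1
Step 2: PC=1 exec 'ADD C, 7'. After: A=-2 B=0 C=7 D=0 ZF=0 PC=2
Step 3: PC=2 exec 'MOV D, C'. After: A=-2 B=0 C=7 D=7 ZF=0 PC=3
Step 4: PC=3 exec 'ADD D, 3'. After: A=-2 B=0 C=7 D=10 ZF=0 PC=4
Step 5: PC=4 exec 'HALT'. After: A=-2 B=0 C=7 D=10 ZF=0 PC=4 HALTED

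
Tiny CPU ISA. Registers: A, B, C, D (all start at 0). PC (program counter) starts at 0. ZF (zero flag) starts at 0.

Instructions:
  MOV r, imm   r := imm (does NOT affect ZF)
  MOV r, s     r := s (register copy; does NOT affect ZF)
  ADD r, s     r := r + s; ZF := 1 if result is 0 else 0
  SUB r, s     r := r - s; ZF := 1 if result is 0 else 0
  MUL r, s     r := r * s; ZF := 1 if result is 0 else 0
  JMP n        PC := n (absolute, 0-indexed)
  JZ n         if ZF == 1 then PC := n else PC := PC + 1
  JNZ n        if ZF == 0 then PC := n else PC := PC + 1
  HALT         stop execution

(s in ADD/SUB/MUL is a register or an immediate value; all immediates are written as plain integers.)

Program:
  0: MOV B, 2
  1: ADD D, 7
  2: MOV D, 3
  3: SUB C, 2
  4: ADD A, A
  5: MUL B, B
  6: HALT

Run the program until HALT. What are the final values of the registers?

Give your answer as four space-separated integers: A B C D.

Answer: 0 4 -2 3

Derivation:
Step 1: PC=0 exec 'MOV B, 2'. After: A=0 B=2 C=0 D=0 ZF=0 PC=1
Step 2: PC=1 exec 'ADD D, 7'. After: A=0 B=2 C=0 D=7 ZF=0 PC=2
Step 3: PC=2 exec 'MOV D, 3'. After: A=0 B=2 C=0 D=3 ZF=0 PC=3
Step 4: PC=3 exec 'SUB C, 2'. After: A=0 B=2 C=-2 D=3 ZF=0 PC=4
Step 5: PC=4 exec 'ADD A, A'. After: A=0 B=2 C=-2 D=3 ZF=1 PC=5
Step 6: PC=5 exec 'MUL B, B'. After: A=0 B=4 C=-2 D=3 ZF=0 PC=6
Step 7: PC=6 exec 'HALT'. After: A=0 B=4 C=-2 D=3 ZF=0 PC=6 HALTED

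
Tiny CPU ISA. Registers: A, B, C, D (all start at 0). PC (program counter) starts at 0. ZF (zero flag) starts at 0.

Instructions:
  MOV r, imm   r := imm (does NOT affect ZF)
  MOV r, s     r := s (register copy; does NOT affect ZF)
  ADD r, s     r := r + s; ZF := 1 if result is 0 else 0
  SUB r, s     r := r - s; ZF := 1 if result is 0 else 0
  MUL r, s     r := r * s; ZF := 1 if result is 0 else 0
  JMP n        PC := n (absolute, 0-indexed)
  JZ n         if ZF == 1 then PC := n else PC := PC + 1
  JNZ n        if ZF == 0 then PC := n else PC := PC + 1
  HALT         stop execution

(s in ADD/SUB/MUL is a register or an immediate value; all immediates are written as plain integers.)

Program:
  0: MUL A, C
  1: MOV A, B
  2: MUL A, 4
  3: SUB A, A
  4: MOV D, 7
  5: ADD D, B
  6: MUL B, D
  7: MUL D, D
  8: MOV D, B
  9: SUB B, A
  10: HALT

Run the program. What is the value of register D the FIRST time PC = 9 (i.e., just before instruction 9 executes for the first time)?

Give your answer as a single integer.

Step 1: PC=0 exec 'MUL A, C'. After: A=0 B=0 C=0 D=0 ZF=1 PC=1
Step 2: PC=1 exec 'MOV A, B'. After: A=0 B=0 C=0 D=0 ZF=1 PC=2
Step 3: PC=2 exec 'MUL A, 4'. After: A=0 B=0 C=0 D=0 ZF=1 PC=3
Step 4: PC=3 exec 'SUB A, A'. After: A=0 B=0 C=0 D=0 ZF=1 PC=4
Step 5: PC=4 exec 'MOV D, 7'. After: A=0 B=0 C=0 D=7 ZF=1 PC=5
Step 6: PC=5 exec 'ADD D, B'. After: A=0 B=0 C=0 D=7 ZF=0 PC=6
Step 7: PC=6 exec 'MUL B, D'. After: A=0 B=0 C=0 D=7 ZF=1 PC=7
Step 8: PC=7 exec 'MUL D, D'. After: A=0 B=0 C=0 D=49 ZF=0 PC=8
Step 9: PC=8 exec 'MOV D, B'. After: A=0 B=0 C=0 D=0 ZF=0 PC=9
First time PC=9: D=0

0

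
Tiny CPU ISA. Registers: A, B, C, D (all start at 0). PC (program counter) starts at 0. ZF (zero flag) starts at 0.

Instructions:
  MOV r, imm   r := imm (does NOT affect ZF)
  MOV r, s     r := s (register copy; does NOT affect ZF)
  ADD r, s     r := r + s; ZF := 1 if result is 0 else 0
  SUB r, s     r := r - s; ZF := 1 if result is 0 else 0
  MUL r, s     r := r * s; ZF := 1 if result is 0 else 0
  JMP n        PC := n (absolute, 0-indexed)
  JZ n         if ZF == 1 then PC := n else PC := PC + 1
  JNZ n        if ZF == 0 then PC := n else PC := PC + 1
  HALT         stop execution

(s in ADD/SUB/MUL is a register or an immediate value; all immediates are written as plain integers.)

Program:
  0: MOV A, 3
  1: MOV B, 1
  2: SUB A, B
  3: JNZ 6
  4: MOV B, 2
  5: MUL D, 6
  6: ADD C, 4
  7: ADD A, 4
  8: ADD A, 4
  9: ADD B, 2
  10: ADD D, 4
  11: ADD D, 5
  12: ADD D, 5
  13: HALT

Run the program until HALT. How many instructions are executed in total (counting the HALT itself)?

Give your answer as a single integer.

Step 1: PC=0 exec 'MOV A, 3'. After: A=3 B=0 C=0 D=0 ZF=0 PC=1
Step 2: PC=1 exec 'MOV B, 1'. After: A=3 B=1 C=0 D=0 ZF=0 PC=2
Step 3: PC=2 exec 'SUB A, B'. After: A=2 B=1 C=0 D=0 ZF=0 PC=3
Step 4: PC=3 exec 'JNZ 6'. After: A=2 B=1 C=0 D=0 ZF=0 PC=6
Step 5: PC=6 exec 'ADD C, 4'. After: A=2 B=1 C=4 D=0 ZF=0 PC=7
Step 6: PC=7 exec 'ADD A, 4'. After: A=6 B=1 C=4 D=0 ZF=0 PC=8
Step 7: PC=8 exec 'ADD A, 4'. After: A=10 B=1 C=4 D=0 ZF=0 PC=9
Step 8: PC=9 exec 'ADD B, 2'. After: A=10 B=3 C=4 D=0 ZF=0 PC=10
Step 9: PC=10 exec 'ADD D, 4'. After: A=10 B=3 C=4 D=4 ZF=0 PC=11
Step 10: PC=11 exec 'ADD D, 5'. After: A=10 B=3 C=4 D=9 ZF=0 PC=12
Step 11: PC=12 exec 'ADD D, 5'. After: A=10 B=3 C=4 D=14 ZF=0 PC=13
Step 12: PC=13 exec 'HALT'. After: A=10 B=3 C=4 D=14 ZF=0 PC=13 HALTED
Total instructions executed: 12

Answer: 12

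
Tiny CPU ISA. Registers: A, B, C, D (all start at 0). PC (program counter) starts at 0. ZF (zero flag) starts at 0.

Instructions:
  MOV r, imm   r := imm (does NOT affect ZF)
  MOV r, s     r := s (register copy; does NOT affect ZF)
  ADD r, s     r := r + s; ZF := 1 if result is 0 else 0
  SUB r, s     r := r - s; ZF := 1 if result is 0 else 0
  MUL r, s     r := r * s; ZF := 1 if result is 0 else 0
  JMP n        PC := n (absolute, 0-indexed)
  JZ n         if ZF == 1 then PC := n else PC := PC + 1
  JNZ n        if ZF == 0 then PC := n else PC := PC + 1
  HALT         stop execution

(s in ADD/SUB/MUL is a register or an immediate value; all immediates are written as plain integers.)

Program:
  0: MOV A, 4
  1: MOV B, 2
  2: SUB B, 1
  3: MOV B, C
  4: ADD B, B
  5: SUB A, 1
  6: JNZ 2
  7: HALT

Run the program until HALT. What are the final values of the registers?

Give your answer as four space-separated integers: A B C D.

Step 1: PC=0 exec 'MOV A, 4'. After: A=4 B=0 C=0 D=0 ZF=0 PC=1
Step 2: PC=1 exec 'MOV B, 2'. After: A=4 B=2 C=0 D=0 ZF=0 PC=2
Step 3: PC=2 exec 'SUB B, 1'. After: A=4 B=1 C=0 D=0 ZF=0 PC=3
Step 4: PC=3 exec 'MOV B, C'. After: A=4 B=0 C=0 D=0 ZF=0 PC=4
Step 5: PC=4 exec 'ADD B, B'. After: A=4 B=0 C=0 D=0 ZF=1 PC=5
Step 6: PC=5 exec 'SUB A, 1'. After: A=3 B=0 C=0 D=0 ZF=0 PC=6
Step 7: PC=6 exec 'JNZ 2'. After: A=3 B=0 C=0 D=0 ZF=0 PC=2
Step 8: PC=2 exec 'SUB B, 1'. After: A=3 B=-1 C=0 D=0 ZF=0 PC=3
Step 9: PC=3 exec 'MOV B, C'. After: A=3 B=0 C=0 D=0 ZF=0 PC=4
Step 10: PC=4 exec 'ADD B, B'. After: A=3 B=0 C=0 D=0 ZF=1 PC=5
Step 11: PC=5 exec 'SUB A, 1'. After: A=2 B=0 C=0 D=0 ZF=0 PC=6
Step 12: PC=6 exec 'JNZ 2'. After: A=2 B=0 C=0 D=0 ZF=0 PC=2
Step 13: PC=2 exec 'SUB B, 1'. After: A=2 B=-1 C=0 D=0 ZF=0 PC=3
Step 14: PC=3 exec 'MOV B, C'. After: A=2 B=0 C=0 D=0 ZF=0 PC=4
Step 15: PC=4 exec 'ADD B, B'. After: A=2 B=0 C=0 D=0 ZF=1 PC=5
Step 16: PC=5 exec 'SUB A, 1'. After: A=1 B=0 C=0 D=0 ZF=0 PC=6
Step 17: PC=6 exec 'JNZ 2'. After: A=1 B=0 C=0 D=0 ZF=0 PC=2
Step 18: PC=2 exec 'SUB B, 1'. After: A=1 B=-1 C=0 D=0 ZF=0 PC=3
Step 19: PC=3 exec 'MOV B, C'. After: A=1 B=0 C=0 D=0 ZF=0 PC=4
Step 20: PC=4 exec 'ADD B, B'. After: A=1 B=0 C=0 D=0 ZF=1 PC=5
Step 21: PC=5 exec 'SUB A, 1'. After: A=0 B=0 C=0 D=0 ZF=1 PC=6
Step 22: PC=6 exec 'JNZ 2'. After: A=0 B=0 C=0 D=0 ZF=1 PC=7
Step 23: PC=7 exec 'HALT'. After: A=0 B=0 C=0 D=0 ZF=1 PC=7 HALTED

Answer: 0 0 0 0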